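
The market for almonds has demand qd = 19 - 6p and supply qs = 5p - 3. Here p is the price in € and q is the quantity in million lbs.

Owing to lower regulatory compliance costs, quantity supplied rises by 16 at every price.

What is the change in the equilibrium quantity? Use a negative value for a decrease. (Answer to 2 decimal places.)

+8.73

Solve the original market: 19 - 6p = 5p - 3, hence p = 2 and q = 7.
After the shift, demand is qd = 19 - 6p and supply is qs = 5p + 13.
New equilibrium: 19 - 6p = 5p + 13 ⇒ 6 = 11p ⇒ p = 6/11 ≈ 0.5455, q = 173/11 ≈ 15.7273.
Δq = 15.7273 − 7 = +8.73.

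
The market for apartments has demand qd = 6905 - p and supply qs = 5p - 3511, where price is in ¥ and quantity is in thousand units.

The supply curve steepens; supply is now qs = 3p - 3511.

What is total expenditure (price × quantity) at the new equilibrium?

11199804

Original equilibrium: 6905 - p = 5p - 3511 gives 10416 = 6p, so p = 1736 and q = 5169.
With the change applied: demand qd = 6905 - p, supply qs = 3p - 3511.
Clearing the new market: 6905 - p = 3p - 3511, so p = 2604 and q = 4301.
New expenditure = 2604 × 4301 = 11199804.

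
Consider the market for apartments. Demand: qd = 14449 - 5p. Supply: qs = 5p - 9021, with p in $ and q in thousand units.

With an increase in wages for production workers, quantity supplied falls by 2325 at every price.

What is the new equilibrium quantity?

Original equilibrium: 14449 - 5p = 5p - 9021 gives 23470 = 10p, so p = 2347 and q = 2714.
The new curves are qd = 14449 - 5p (demand) and qs = 5p - 11346 (supply).
New equilibrium: 14449 - 5p = 5p - 11346 ⇒ 25795 = 10p ⇒ p = 2579.5, q = 1551.5.

1551.5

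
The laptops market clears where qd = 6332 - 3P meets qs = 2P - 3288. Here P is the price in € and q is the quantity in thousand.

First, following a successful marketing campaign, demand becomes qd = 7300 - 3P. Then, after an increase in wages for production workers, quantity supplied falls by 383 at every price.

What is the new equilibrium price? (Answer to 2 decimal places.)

Initially, 6332 - 3P = 2P - 3288, so 9620 = 5P and P = 1924, q = 560.
The shock moves the curves to qd = 7300 - 3P and qs = 2P - 3671.
Equate the new curves: 7300 - 3P = 2P - 3671, giving 10971 = 5P, P = 2194.2, q = 717.4.

2194.20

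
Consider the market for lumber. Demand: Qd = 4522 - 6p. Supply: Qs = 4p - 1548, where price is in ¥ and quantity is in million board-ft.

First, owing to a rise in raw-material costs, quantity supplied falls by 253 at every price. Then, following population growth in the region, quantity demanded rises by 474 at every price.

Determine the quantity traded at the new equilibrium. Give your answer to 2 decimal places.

917.80

Initially, 4522 - 6p = 4p - 1548, so 6070 = 10p and p = 607, Q = 880.
The new curves are Qd = 4996 - 6p (demand) and Qs = 4p - 1801 (supply).
Setting them equal: 4996 - 6p = 4p - 1801 → 6797 = 10p, so p = 679.7 and Q = 917.8.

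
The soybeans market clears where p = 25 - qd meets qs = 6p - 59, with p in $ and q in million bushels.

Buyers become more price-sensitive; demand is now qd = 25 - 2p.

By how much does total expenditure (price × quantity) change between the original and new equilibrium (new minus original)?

-114

Before the shock: 25 - p = 6p - 59 ⇒ 84 = 7p ⇒ p = 12, q = 13.
After the shift, demand is qd = 25 - 2p and supply is qs = 6p - 59.
New equilibrium: 25 - 2p = 6p - 59 ⇒ 84 = 8p ⇒ p = 10.5, q = 4.
Expenditure moves from 12×13 = 156 to 10.5×4 = 42; change = -114.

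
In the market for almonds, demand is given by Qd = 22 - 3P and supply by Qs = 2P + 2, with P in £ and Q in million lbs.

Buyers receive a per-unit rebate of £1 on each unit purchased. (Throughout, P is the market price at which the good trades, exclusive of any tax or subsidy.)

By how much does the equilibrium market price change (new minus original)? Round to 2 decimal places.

+0.60

Before the shock: 22 - 3P = 2P + 2 ⇒ 20 = 5P ⇒ P = 4, Q = 10.
Since buyers' out-of-pocket price is the market price minus the rebate, the effective demand curve becomes Qd = 25 - 3P.
New equilibrium: 25 - 3P = 2P + 2 ⇒ 23 = 5P ⇒ P = 4.6, Q = 11.2.
ΔP = 4.6 − 4 = +0.60.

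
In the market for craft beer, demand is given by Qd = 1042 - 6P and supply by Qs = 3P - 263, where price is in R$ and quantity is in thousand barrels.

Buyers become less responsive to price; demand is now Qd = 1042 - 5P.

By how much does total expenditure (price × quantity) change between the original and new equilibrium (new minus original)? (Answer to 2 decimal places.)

Original equilibrium: 1042 - 6P = 3P - 263 gives 1305 = 9P, so P = 145 and Q = 172.
The new curves are Qd = 1042 - 5P (demand) and Qs = 3P - 263 (supply).
Clearing the new market: 1042 - 5P = 3P - 263, so P = 163.125 and Q = 226.375.
Expenditure moves from 145×172 = 24940 to 163.125×226.375 = 36927.421875; change = +11987.42.

+11987.42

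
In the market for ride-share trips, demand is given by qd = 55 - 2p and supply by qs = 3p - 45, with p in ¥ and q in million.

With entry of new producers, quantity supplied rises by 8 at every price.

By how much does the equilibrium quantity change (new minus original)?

+3.2

Original equilibrium: 55 - 2p = 3p - 45 gives 100 = 5p, so p = 20 and q = 15.
After the shift, demand is qd = 55 - 2p and supply is qs = 3p - 37.
Clearing the new market: 55 - 2p = 3p - 37, so p = 18.4 and q = 18.2.
Δq = 18.2 − 15 = +3.2.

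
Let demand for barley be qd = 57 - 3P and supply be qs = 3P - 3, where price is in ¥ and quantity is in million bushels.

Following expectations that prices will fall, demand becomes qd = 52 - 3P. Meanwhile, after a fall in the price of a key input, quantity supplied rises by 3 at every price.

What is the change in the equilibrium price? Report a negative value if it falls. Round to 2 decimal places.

-1.33

Before the shock: 57 - 3P = 3P - 3 ⇒ 60 = 6P ⇒ P = 10, q = 27.
After the shift, demand is qd = 52 - 3P and supply is qs = 3P.
Equate the new curves: 52 - 3P = 3P, giving 52 = 6P, P = 26/3 ≈ 8.6667, q = 26.
ΔP = 8.6667 − 10 = -1.33.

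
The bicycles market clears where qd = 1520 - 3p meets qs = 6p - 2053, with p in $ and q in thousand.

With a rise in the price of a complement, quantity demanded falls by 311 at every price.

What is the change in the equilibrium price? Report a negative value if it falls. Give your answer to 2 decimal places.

-34.56

Before the shock: 1520 - 3p = 6p - 2053 ⇒ 3573 = 9p ⇒ p = 397, q = 329.
The shock moves the curves to qd = 1209 - 3p and qs = 6p - 2053.
Clearing the new market: 1209 - 3p = 6p - 2053, so p = 3262/9 ≈ 362.4444 and q = 365/3 ≈ 121.6667.
Δp = 362.4444 − 397 = -34.56.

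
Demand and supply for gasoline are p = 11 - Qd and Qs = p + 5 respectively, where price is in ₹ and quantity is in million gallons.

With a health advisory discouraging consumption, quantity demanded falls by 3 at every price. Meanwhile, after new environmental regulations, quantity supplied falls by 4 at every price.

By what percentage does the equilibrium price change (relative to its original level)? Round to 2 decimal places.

Initially, 11 - p = p + 5, so 6 = 2p and p = 3, Q = 8.
After the shift, demand is Qd = 8 - p and supply is Qs = p + 1.
Clearing the new market: 8 - p = p + 1, so p = 3.5 and Q = 4.5.
%Δp = (3.5 − 3) / 3 × 100 = +16.67%.

+16.67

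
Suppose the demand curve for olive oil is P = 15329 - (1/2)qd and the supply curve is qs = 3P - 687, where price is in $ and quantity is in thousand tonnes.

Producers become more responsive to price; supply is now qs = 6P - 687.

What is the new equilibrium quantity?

22821.75

Initially, 30658 - 2P = 3P - 687, so 31345 = 5P and P = 6269, q = 18120.
With the change applied: demand qd = 30658 - 2P, supply qs = 6P - 687.
New equilibrium: 30658 - 2P = 6P - 687 ⇒ 31345 = 8P ⇒ P = 3918.125, q = 22821.75.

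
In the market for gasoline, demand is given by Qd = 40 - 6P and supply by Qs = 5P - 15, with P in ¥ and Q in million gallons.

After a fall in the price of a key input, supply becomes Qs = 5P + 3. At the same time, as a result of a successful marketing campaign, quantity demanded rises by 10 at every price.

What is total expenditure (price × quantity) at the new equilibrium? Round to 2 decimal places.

Solve the original market: 40 - 6P = 5P - 15, hence P = 5 and Q = 10.
With the change applied: demand Qd = 50 - 6P, supply Qs = 5P + 3.
Clearing the new market: 50 - 6P = 5P + 3, so P = 47/11 ≈ 4.2727 and Q = 268/11 ≈ 24.3636.
New expenditure = 4.2727 × 24.3636 = 104.10.

104.10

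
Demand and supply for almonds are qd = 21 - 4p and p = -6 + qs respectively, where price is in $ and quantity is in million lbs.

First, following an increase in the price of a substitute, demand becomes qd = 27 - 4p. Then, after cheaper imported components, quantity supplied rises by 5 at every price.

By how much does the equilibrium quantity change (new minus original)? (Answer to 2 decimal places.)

Initially, 21 - 4p = p + 6, so 15 = 5p and p = 3, q = 9.
After the shift, demand is qd = 27 - 4p and supply is qs = p + 11.
Clearing the new market: 27 - 4p = p + 11, so p = 3.2 and q = 14.2.
Δq = 14.2 − 9 = +5.20.

+5.20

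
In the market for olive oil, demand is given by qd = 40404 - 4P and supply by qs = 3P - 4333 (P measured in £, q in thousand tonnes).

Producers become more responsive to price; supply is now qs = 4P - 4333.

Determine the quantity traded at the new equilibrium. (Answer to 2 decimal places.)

Solve the original market: 40404 - 4P = 3P - 4333, hence P = 6391 and q = 14840.
After the shift, demand is qd = 40404 - 4P and supply is qs = 4P - 4333.
Setting them equal: 40404 - 4P = 4P - 4333 → 44737 = 8P, so P = 5592.125 and q = 18035.5.

18035.50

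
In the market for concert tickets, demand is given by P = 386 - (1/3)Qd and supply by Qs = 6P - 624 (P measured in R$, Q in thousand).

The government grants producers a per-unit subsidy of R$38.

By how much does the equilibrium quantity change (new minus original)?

+76

Initially, 1158 - 3P = 6P - 624, so 1782 = 9P and P = 198, Q = 564.
Since sellers receive the price plus the subsidy, the effective supply curve becomes Qs = 6P - 396.
New equilibrium: 1158 - 3P = 6P - 396 ⇒ 1554 = 9P ⇒ P = 518/3 ≈ 172.6667, Q = 640.
ΔQ = 640 − 564 = +76.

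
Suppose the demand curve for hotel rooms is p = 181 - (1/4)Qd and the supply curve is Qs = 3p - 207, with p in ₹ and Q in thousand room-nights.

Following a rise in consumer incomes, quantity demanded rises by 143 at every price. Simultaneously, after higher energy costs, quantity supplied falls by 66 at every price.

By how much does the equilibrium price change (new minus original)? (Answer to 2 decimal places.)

Before the shock: 724 - 4p = 3p - 207 ⇒ 931 = 7p ⇒ p = 133, Q = 192.
With the change applied: demand Qd = 867 - 4p, supply Qs = 3p - 273.
Clearing the new market: 867 - 4p = 3p - 273, so p = 1140/7 ≈ 162.8571 and Q = 1509/7 ≈ 215.5714.
Δp = 162.8571 − 133 = +29.86.

+29.86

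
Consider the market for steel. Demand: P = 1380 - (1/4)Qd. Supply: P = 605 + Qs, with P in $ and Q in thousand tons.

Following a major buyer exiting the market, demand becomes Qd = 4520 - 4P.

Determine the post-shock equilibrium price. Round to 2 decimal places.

Before the shock: 5520 - 4P = P - 605 ⇒ 6125 = 5P ⇒ P = 1225, Q = 620.
With the change applied: demand Qd = 4520 - 4P, supply Qs = P - 605.
Equate the new curves: 4520 - 4P = P - 605, giving 5125 = 5P, P = 1025, Q = 420.

1025.00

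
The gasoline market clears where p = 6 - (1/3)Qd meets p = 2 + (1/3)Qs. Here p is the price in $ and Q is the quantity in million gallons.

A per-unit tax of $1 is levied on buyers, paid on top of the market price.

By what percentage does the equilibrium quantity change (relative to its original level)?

Original equilibrium: 18 - 3p = 3p - 6 gives 24 = 6p, so p = 4 and Q = 6.
Since buyers pay the price plus the tax, the effective demand curve becomes Qd = 15 - 3p.
New equilibrium: 15 - 3p = 3p - 6 ⇒ 21 = 6p ⇒ p = 3.5, Q = 4.5.
%ΔQ = (4.5 − 6) / 6 × 100 = -25%.

-25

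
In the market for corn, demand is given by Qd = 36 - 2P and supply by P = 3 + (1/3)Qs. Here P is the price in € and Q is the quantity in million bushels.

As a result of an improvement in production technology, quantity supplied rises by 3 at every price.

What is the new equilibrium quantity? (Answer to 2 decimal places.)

19.20

Solve the original market: 36 - 2P = 3P - 9, hence P = 9 and Q = 18.
After the shift, demand is Qd = 36 - 2P and supply is Qs = 3P - 6.
Equate the new curves: 36 - 2P = 3P - 6, giving 42 = 5P, P = 8.4, Q = 19.2.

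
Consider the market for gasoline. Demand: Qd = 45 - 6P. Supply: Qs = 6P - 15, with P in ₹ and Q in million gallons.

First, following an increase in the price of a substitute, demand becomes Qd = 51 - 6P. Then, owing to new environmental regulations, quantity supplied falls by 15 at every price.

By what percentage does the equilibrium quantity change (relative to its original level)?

Before the shock: 45 - 6P = 6P - 15 ⇒ 60 = 12P ⇒ P = 5, Q = 15.
The new curves are Qd = 51 - 6P (demand) and Qs = 6P - 30 (supply).
Setting them equal: 51 - 6P = 6P - 30 → 81 = 12P, so P = 6.75 and Q = 10.5.
%ΔQ = (10.5 − 15) / 15 × 100 = -30%.

-30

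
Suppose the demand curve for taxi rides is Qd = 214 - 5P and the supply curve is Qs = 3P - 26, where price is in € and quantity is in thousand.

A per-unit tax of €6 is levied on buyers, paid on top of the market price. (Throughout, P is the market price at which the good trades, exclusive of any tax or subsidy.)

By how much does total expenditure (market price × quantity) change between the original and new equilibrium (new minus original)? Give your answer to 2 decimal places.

Before the shock: 214 - 5P = 3P - 26 ⇒ 240 = 8P ⇒ P = 30, Q = 64.
Since buyers pay the price plus the tax, the effective demand curve becomes Qd = 184 - 5P.
Equate the new curves: 184 - 5P = 3P - 26, giving 210 = 8P, P = 26.25, Q = 52.75.
Expenditure moves from 30×64 = 1920 to 26.25×52.75 = 1384.6875; change = -535.31.

-535.31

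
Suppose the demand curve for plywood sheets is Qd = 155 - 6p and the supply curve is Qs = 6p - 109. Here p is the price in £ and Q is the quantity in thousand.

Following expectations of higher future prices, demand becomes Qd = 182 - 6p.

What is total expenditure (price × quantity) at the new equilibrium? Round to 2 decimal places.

Original equilibrium: 155 - 6p = 6p - 109 gives 264 = 12p, so p = 22 and Q = 23.
The shock moves the curves to Qd = 182 - 6p and Qs = 6p - 109.
Setting them equal: 182 - 6p = 6p - 109 → 291 = 12p, so p = 24.25 and Q = 36.5.
New expenditure = 24.25 × 36.5 = 885.13.

885.13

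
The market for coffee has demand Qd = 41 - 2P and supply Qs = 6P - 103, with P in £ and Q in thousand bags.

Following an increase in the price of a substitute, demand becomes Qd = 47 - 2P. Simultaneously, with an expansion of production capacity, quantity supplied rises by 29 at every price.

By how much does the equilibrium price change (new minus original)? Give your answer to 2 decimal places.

Before the shock: 41 - 2P = 6P - 103 ⇒ 144 = 8P ⇒ P = 18, Q = 5.
After the shift, demand is Qd = 47 - 2P and supply is Qs = 6P - 74.
Setting them equal: 47 - 2P = 6P - 74 → 121 = 8P, so P = 15.125 and Q = 16.75.
ΔP = 15.125 − 18 = -2.88.

-2.88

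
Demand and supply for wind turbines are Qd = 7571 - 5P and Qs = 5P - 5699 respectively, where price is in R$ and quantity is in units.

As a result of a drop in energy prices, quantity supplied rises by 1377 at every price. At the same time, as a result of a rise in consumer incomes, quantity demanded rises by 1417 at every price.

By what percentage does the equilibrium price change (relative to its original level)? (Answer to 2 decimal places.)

Before the shock: 7571 - 5P = 5P - 5699 ⇒ 13270 = 10P ⇒ P = 1327, Q = 936.
The shock moves the curves to Qd = 8988 - 5P and Qs = 5P - 4322.
Clearing the new market: 8988 - 5P = 5P - 4322, so P = 1331 and Q = 2333.
%ΔP = (1331 − 1327) / 1327 × 100 = +0.30%.

+0.30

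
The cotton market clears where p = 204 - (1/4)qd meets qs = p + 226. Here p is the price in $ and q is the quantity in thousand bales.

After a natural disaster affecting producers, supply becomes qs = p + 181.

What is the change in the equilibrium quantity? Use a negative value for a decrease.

-36

Before the shock: 816 - 4p = p + 226 ⇒ 590 = 5p ⇒ p = 118, q = 344.
After the shift, demand is qd = 816 - 4p and supply is qs = p + 181.
New equilibrium: 816 - 4p = p + 181 ⇒ 635 = 5p ⇒ p = 127, q = 308.
Δq = 308 − 344 = -36.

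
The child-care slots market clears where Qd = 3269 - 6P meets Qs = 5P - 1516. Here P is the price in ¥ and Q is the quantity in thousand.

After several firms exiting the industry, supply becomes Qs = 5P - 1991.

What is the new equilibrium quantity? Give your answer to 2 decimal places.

399.91

Original equilibrium: 3269 - 6P = 5P - 1516 gives 4785 = 11P, so P = 435 and Q = 659.
With the change applied: demand Qd = 3269 - 6P, supply Qs = 5P - 1991.
Clearing the new market: 3269 - 6P = 5P - 1991, so P = 5260/11 ≈ 478.1818 and Q = 4399/11 ≈ 399.9091.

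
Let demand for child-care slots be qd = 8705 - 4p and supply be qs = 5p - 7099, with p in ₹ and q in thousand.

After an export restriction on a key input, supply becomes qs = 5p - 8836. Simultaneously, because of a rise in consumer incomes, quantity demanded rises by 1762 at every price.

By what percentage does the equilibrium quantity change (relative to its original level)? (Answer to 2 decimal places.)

+12.31

Initially, 8705 - 4p = 5p - 7099, so 15804 = 9p and p = 1756, q = 1681.
The shock moves the curves to qd = 10467 - 4p and qs = 5p - 8836.
Setting them equal: 10467 - 4p = 5p - 8836 → 19303 = 9p, so p = 19303/9 ≈ 2144.7778 and q = 16991/9 ≈ 1887.8889.
%Δq = (1887.8889 − 1681) / 1681 × 100 = +12.31%.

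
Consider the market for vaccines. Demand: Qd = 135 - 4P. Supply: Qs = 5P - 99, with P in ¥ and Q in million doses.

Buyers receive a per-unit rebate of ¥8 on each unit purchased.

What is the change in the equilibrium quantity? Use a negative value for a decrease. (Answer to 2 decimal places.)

Before the shock: 135 - 4P = 5P - 99 ⇒ 234 = 9P ⇒ P = 26, Q = 31.
Since buyers' out-of-pocket price is the market price minus the rebate, the effective demand curve becomes Qd = 167 - 4P.
Equate the new curves: 167 - 4P = 5P - 99, giving 266 = 9P, P = 266/9 ≈ 29.5556, Q = 439/9 ≈ 48.7778.
ΔQ = 48.7778 − 31 = +17.78.

+17.78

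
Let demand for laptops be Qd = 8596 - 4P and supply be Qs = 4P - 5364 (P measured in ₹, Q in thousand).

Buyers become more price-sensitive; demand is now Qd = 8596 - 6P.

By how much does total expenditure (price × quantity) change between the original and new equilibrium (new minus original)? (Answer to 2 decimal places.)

-2512800.00

Initially, 8596 - 4P = 4P - 5364, so 13960 = 8P and P = 1745, Q = 1616.
After the shift, demand is Qd = 8596 - 6P and supply is Qs = 4P - 5364.
Equate the new curves: 8596 - 6P = 4P - 5364, giving 13960 = 10P, P = 1396, Q = 220.
Expenditure moves from 1745×1616 = 2819920 to 1396×220 = 307120; change = -2512800.00.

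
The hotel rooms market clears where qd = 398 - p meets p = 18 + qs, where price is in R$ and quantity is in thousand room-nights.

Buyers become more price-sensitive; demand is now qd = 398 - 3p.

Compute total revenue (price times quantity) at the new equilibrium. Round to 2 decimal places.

8944.00

Initially, 398 - p = p - 18, so 416 = 2p and p = 208, q = 190.
After the shift, demand is qd = 398 - 3p and supply is qs = p - 18.
Setting them equal: 398 - 3p = p - 18 → 416 = 4p, so p = 104 and q = 86.
New expenditure = 104 × 86 = 8944.00.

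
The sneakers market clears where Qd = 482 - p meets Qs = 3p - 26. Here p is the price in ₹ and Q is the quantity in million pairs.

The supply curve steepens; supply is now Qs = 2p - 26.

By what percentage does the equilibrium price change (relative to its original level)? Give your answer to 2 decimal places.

Original equilibrium: 482 - p = 3p - 26 gives 508 = 4p, so p = 127 and Q = 355.
The shock moves the curves to Qd = 482 - p and Qs = 2p - 26.
Equate the new curves: 482 - p = 2p - 26, giving 508 = 3p, p = 508/3 ≈ 169.3333, Q = 938/3 ≈ 312.6667.
%Δp = (169.3333 − 127) / 127 × 100 = +33.33%.

+33.33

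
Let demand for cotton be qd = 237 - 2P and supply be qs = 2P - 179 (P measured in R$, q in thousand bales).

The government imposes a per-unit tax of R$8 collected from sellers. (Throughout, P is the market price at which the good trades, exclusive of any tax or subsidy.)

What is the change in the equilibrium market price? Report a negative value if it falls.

+4

Original equilibrium: 237 - 2P = 2P - 179 gives 416 = 4P, so P = 104 and q = 29.
Since sellers keep the price net of the tax, the effective supply curve becomes qs = 2P - 195.
Equate the new curves: 237 - 2P = 2P - 195, giving 432 = 4P, P = 108, q = 21.
ΔP = 108 − 104 = +4.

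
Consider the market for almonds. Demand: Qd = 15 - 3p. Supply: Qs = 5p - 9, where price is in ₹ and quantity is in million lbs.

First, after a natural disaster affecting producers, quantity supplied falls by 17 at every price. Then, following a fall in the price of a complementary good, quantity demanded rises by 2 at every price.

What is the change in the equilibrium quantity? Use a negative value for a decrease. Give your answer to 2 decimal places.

-5.13

Before the shock: 15 - 3p = 5p - 9 ⇒ 24 = 8p ⇒ p = 3, Q = 6.
After the shift, demand is Qd = 17 - 3p and supply is Qs = 5p - 26.
Clearing the new market: 17 - 3p = 5p - 26, so p = 5.375 and Q = 0.875.
ΔQ = 0.875 − 6 = -5.13.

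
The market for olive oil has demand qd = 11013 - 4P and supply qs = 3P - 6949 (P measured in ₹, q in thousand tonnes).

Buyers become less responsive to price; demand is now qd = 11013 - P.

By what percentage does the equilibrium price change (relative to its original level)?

Before the shock: 11013 - 4P = 3P - 6949 ⇒ 17962 = 7P ⇒ P = 2566, q = 749.
With the change applied: demand qd = 11013 - P, supply qs = 3P - 6949.
Equate the new curves: 11013 - P = 3P - 6949, giving 17962 = 4P, P = 4490.5, q = 6522.5.
%ΔP = (4490.5 − 2566) / 2566 × 100 = +75%.

+75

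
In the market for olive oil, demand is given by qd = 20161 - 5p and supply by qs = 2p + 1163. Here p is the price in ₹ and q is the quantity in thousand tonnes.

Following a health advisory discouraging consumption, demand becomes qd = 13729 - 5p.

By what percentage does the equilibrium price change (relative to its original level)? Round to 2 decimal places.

Solve the original market: 20161 - 5p = 2p + 1163, hence p = 2714 and q = 6591.
The new curves are qd = 13729 - 5p (demand) and qs = 2p + 1163 (supply).
Equate the new curves: 13729 - 5p = 2p + 1163, giving 12566 = 7p, p = 12566/7 ≈ 1795.1429, q = 33273/7 ≈ 4753.2857.
%Δp = (1795.1429 − 2714) / 2714 × 100 = -33.86%.

-33.86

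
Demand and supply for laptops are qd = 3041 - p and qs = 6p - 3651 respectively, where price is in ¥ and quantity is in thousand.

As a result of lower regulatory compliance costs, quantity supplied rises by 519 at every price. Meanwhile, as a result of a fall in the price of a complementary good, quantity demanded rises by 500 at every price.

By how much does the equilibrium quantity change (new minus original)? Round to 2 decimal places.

+502.71

Before the shock: 3041 - p = 6p - 3651 ⇒ 6692 = 7p ⇒ p = 956, q = 2085.
The shock moves the curves to qd = 3541 - p and qs = 6p - 3132.
New equilibrium: 3541 - p = 6p - 3132 ⇒ 6673 = 7p ⇒ p = 6673/7 ≈ 953.2857, q = 18114/7 ≈ 2587.7143.
Δq = 2587.7143 − 2085 = +502.71.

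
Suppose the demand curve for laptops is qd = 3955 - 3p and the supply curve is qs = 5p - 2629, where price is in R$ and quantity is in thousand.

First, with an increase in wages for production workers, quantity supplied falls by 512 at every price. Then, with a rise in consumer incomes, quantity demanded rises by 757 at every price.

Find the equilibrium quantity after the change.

1767.125

Before the shock: 3955 - 3p = 5p - 2629 ⇒ 6584 = 8p ⇒ p = 823, q = 1486.
After the shift, demand is qd = 4712 - 3p and supply is qs = 5p - 3141.
New equilibrium: 4712 - 3p = 5p - 3141 ⇒ 7853 = 8p ⇒ p = 981.625, q = 1767.125.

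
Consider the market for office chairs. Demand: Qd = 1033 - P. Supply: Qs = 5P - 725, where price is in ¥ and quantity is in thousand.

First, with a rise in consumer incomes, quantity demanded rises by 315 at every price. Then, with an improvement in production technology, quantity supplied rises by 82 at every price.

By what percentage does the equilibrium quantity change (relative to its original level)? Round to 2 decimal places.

Before the shock: 1033 - P = 5P - 725 ⇒ 1758 = 6P ⇒ P = 293, Q = 740.
The shock moves the curves to Qd = 1348 - P and Qs = 5P - 643.
New equilibrium: 1348 - P = 5P - 643 ⇒ 1991 = 6P ⇒ P = 1991/6 ≈ 331.8333, Q = 6097/6 ≈ 1016.1667.
%ΔQ = (1016.1667 − 740) / 740 × 100 = +37.32%.

+37.32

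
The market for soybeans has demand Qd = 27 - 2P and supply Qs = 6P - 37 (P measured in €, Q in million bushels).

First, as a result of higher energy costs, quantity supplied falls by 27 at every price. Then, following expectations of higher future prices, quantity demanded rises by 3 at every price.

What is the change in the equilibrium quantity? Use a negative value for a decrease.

-4.5

Original equilibrium: 27 - 2P = 6P - 37 gives 64 = 8P, so P = 8 and Q = 11.
With the change applied: demand Qd = 30 - 2P, supply Qs = 6P - 64.
New equilibrium: 30 - 2P = 6P - 64 ⇒ 94 = 8P ⇒ P = 11.75, Q = 6.5.
ΔQ = 6.5 − 11 = -4.5.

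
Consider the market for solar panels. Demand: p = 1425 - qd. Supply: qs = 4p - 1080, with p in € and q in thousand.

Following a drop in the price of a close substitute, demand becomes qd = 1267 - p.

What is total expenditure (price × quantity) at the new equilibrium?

Initially, 1425 - p = 4p - 1080, so 2505 = 5p and p = 501, q = 924.
After the shift, demand is qd = 1267 - p and supply is qs = 4p - 1080.
Setting them equal: 1267 - p = 4p - 1080 → 2347 = 5p, so p = 469.4 and q = 797.6.
New expenditure = 469.4 × 797.6 = 374393.44.

374393.44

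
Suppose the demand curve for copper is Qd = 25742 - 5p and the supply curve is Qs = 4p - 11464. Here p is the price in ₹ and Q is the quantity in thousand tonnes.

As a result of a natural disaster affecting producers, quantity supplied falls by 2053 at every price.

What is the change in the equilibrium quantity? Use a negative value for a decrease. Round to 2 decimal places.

Initially, 25742 - 5p = 4p - 11464, so 37206 = 9p and p = 4134, Q = 5072.
The new curves are Qd = 25742 - 5p (demand) and Qs = 4p - 13517 (supply).
Clearing the new market: 25742 - 5p = 4p - 13517, so p = 39259/9 ≈ 4362.1111 and Q = 35383/9 ≈ 3931.4444.
ΔQ = 3931.4444 − 5072 = -1140.56.

-1140.56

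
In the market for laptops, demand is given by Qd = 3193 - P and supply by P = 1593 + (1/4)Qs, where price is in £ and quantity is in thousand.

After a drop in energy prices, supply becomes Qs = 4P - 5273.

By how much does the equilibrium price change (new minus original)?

Solve the original market: 3193 - P = 4P - 6372, hence P = 1913 and Q = 1280.
With the change applied: demand Qd = 3193 - P, supply Qs = 4P - 5273.
Clearing the new market: 3193 - P = 4P - 5273, so P = 1693.2 and Q = 1499.8.
ΔP = 1693.2 − 1913 = -219.8.

-219.8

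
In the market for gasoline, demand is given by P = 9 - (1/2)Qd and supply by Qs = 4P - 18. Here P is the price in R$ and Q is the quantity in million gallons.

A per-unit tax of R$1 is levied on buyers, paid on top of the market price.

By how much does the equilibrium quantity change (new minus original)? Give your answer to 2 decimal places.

Solve the original market: 18 - 2P = 4P - 18, hence P = 6 and Q = 6.
Since buyers pay the price plus the tax, the effective demand curve becomes Qd = 16 - 2P.
New equilibrium: 16 - 2P = 4P - 18 ⇒ 34 = 6P ⇒ P = 17/3 ≈ 5.6667, Q = 14/3 ≈ 4.6667.
ΔQ = 4.6667 − 6 = -1.33.

-1.33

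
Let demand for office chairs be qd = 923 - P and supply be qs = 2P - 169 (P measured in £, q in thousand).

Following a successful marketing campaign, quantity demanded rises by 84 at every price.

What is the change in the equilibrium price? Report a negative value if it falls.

Solve the original market: 923 - P = 2P - 169, hence P = 364 and q = 559.
The shock moves the curves to qd = 1007 - P and qs = 2P - 169.
Equate the new curves: 1007 - P = 2P - 169, giving 1176 = 3P, P = 392, q = 615.
ΔP = 392 − 364 = +28.

+28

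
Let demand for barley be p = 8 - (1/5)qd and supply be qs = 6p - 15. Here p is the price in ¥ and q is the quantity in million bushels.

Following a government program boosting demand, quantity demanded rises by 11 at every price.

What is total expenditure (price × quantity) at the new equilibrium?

Solve the original market: 40 - 5p = 6p - 15, hence p = 5 and q = 15.
The new curves are qd = 51 - 5p (demand) and qs = 6p - 15 (supply).
New equilibrium: 51 - 5p = 6p - 15 ⇒ 66 = 11p ⇒ p = 6, q = 21.
New expenditure = 6 × 21 = 126.

126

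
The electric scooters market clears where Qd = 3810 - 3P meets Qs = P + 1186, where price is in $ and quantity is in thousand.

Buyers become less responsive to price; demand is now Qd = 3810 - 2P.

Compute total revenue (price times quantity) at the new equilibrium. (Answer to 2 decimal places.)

1802396.44

Solve the original market: 3810 - 3P = P + 1186, hence P = 656 and Q = 1842.
With the change applied: demand Qd = 3810 - 2P, supply Qs = P + 1186.
New equilibrium: 3810 - 2P = P + 1186 ⇒ 2624 = 3P ⇒ P = 2624/3 ≈ 874.6667, Q = 6182/3 ≈ 2060.6667.
New expenditure = 874.6667 × 2060.6667 = 1802396.44.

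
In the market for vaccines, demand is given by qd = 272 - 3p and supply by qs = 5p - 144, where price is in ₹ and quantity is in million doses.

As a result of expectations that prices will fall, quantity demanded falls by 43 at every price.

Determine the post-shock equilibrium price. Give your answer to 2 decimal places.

Original equilibrium: 272 - 3p = 5p - 144 gives 416 = 8p, so p = 52 and q = 116.
After the shift, demand is qd = 229 - 3p and supply is qs = 5p - 144.
New equilibrium: 229 - 3p = 5p - 144 ⇒ 373 = 8p ⇒ p = 46.625, q = 89.125.

46.63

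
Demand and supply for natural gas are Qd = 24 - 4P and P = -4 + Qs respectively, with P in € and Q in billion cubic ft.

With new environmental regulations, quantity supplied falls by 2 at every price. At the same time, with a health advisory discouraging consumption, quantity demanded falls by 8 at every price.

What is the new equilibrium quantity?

Before the shock: 24 - 4P = P + 4 ⇒ 20 = 5P ⇒ P = 4, Q = 8.
The shock moves the curves to Qd = 16 - 4P and Qs = P + 2.
New equilibrium: 16 - 4P = P + 2 ⇒ 14 = 5P ⇒ P = 2.8, Q = 4.8.

4.8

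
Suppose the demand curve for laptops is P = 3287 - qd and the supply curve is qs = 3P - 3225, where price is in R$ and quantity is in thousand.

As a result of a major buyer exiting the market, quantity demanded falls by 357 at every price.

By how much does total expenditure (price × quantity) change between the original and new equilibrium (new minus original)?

Original equilibrium: 3287 - P = 3P - 3225 gives 6512 = 4P, so P = 1628 and q = 1659.
After the shift, demand is qd = 2930 - P and supply is qs = 3P - 3225.
Setting them equal: 2930 - P = 3P - 3225 → 6155 = 4P, so P = 1538.75 and q = 1391.25.
Expenditure moves from 1628×1659 = 2700852 to 1538.75×1391.25 = 2140785.9375; change = -560066.0625.

-560066.0625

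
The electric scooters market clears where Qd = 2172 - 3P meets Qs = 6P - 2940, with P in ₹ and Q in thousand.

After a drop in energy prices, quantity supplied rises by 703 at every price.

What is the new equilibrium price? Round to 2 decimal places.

489.89

Solve the original market: 2172 - 3P = 6P - 2940, hence P = 568 and Q = 468.
The new curves are Qd = 2172 - 3P (demand) and Qs = 6P - 2237 (supply).
Setting them equal: 2172 - 3P = 6P - 2237 → 4409 = 9P, so P = 4409/9 ≈ 489.8889 and Q = 2107/3 ≈ 702.3333.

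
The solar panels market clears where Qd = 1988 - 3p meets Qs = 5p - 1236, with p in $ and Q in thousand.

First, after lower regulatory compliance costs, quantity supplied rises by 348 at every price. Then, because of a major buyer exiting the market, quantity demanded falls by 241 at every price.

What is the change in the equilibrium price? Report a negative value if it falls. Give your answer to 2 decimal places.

-73.63

Original equilibrium: 1988 - 3p = 5p - 1236 gives 3224 = 8p, so p = 403 and Q = 779.
With the change applied: demand Qd = 1747 - 3p, supply Qs = 5p - 888.
Clearing the new market: 1747 - 3p = 5p - 888, so p = 329.375 and Q = 758.875.
Δp = 329.375 − 403 = -73.63.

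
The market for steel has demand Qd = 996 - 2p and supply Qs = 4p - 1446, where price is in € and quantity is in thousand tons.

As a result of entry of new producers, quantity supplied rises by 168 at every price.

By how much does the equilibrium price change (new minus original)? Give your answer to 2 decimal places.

-28.00

Before the shock: 996 - 2p = 4p - 1446 ⇒ 2442 = 6p ⇒ p = 407, Q = 182.
The new curves are Qd = 996 - 2p (demand) and Qs = 4p - 1278 (supply).
Setting them equal: 996 - 2p = 4p - 1278 → 2274 = 6p, so p = 379 and Q = 238.
Δp = 379 − 407 = -28.00.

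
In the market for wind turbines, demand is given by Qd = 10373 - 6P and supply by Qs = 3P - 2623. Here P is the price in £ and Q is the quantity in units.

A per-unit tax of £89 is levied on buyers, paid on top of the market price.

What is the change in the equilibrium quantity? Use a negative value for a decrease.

Before the shock: 10373 - 6P = 3P - 2623 ⇒ 12996 = 9P ⇒ P = 1444, Q = 1709.
Since buyers pay the price plus the tax, the effective demand curve becomes Qd = 9839 - 6P.
New equilibrium: 9839 - 6P = 3P - 2623 ⇒ 12462 = 9P ⇒ P = 4154/3 ≈ 1384.6667, Q = 1531.
ΔQ = 1531 − 1709 = -178.

-178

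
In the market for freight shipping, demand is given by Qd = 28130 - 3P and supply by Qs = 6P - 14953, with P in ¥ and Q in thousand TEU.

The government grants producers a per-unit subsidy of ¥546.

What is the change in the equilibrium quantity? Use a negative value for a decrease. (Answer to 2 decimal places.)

Initially, 28130 - 3P = 6P - 14953, so 43083 = 9P and P = 4787, Q = 13769.
Since sellers receive the price plus the subsidy, the effective supply curve becomes Qs = 6P - 11677.
Clearing the new market: 28130 - 3P = 6P - 11677, so P = 4423 and Q = 14861.
ΔQ = 14861 − 13769 = +1092.00.

+1092.00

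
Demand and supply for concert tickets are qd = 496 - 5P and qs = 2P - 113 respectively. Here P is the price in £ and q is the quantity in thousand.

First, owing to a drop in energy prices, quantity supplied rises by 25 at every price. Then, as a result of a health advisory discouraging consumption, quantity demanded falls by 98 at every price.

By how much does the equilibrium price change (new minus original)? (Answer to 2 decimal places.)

Before the shock: 496 - 5P = 2P - 113 ⇒ 609 = 7P ⇒ P = 87, q = 61.
With the change applied: demand qd = 398 - 5P, supply qs = 2P - 88.
Clearing the new market: 398 - 5P = 2P - 88, so P = 486/7 ≈ 69.4286 and q = 356/7 ≈ 50.8571.
ΔP = 69.4286 − 87 = -17.57.

-17.57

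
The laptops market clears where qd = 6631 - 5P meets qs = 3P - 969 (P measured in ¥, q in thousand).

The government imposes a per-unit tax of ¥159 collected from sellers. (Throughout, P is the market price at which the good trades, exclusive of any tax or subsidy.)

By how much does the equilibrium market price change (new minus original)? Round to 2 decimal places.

+59.63

Initially, 6631 - 5P = 3P - 969, so 7600 = 8P and P = 950, q = 1881.
Since sellers keep the price net of the tax, the effective supply curve becomes qs = 3P - 1446.
Equate the new curves: 6631 - 5P = 3P - 1446, giving 8077 = 8P, P = 1009.625, q = 1582.875.
ΔP = 1009.625 − 950 = +59.63.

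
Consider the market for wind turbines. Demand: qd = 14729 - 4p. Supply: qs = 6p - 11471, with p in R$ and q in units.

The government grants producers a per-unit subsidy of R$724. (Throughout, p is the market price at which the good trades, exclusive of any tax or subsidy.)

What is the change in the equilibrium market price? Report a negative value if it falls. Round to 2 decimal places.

Initially, 14729 - 4p = 6p - 11471, so 26200 = 10p and p = 2620, q = 4249.
Since sellers receive the price plus the subsidy, the effective supply curve becomes qs = 6p - 7127.
New equilibrium: 14729 - 4p = 6p - 7127 ⇒ 21856 = 10p ⇒ p = 2185.6, q = 5986.6.
Δp = 2185.6 − 2620 = -434.40.

-434.40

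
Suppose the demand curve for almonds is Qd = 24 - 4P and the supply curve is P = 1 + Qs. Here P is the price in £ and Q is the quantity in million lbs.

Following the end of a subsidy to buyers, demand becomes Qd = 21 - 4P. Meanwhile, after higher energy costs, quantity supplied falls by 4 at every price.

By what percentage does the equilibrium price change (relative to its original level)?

Original equilibrium: 24 - 4P = P - 1 gives 25 = 5P, so P = 5 and Q = 4.
With the change applied: demand Qd = 21 - 4P, supply Qs = P - 5.
Setting them equal: 21 - 4P = P - 5 → 26 = 5P, so P = 5.2 and Q = 0.2.
%ΔP = (5.2 − 5) / 5 × 100 = +4%.

+4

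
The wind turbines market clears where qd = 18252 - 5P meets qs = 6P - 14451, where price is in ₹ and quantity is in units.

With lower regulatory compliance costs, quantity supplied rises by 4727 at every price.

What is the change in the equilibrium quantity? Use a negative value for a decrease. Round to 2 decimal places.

Initially, 18252 - 5P = 6P - 14451, so 32703 = 11P and P = 2973, q = 3387.
The shock moves the curves to qd = 18252 - 5P and qs = 6P - 9724.
Equate the new curves: 18252 - 5P = 6P - 9724, giving 27976 = 11P, P = 27976/11 ≈ 2543.2727, q = 60892/11 ≈ 5535.6364.
Δq = 5535.6364 − 3387 = +2148.64.

+2148.64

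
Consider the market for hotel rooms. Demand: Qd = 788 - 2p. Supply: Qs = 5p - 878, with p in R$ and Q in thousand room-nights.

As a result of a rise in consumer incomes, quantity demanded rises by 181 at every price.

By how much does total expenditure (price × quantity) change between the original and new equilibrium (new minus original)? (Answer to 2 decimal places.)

+42180.39

Solve the original market: 788 - 2p = 5p - 878, hence p = 238 and Q = 312.
The shock moves the curves to Qd = 969 - 2p and Qs = 5p - 878.
Clearing the new market: 969 - 2p = 5p - 878, so p = 1847/7 ≈ 263.8571 and Q = 3089/7 ≈ 441.2857.
Expenditure moves from 238×312 = 74256 to 263.8571×441.2857 = 116436.3878; change = +42180.39.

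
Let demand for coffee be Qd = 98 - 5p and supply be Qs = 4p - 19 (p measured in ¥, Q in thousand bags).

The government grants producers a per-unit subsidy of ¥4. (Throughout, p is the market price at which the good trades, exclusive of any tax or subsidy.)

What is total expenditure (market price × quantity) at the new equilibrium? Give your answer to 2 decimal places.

470.09

Initially, 98 - 5p = 4p - 19, so 117 = 9p and p = 13, Q = 33.
Since sellers receive the price plus the subsidy, the effective supply curve becomes Qs = 4p - 3.
Equate the new curves: 98 - 5p = 4p - 3, giving 101 = 9p, p = 101/9 ≈ 11.2222, Q = 377/9 ≈ 41.8889.
New expenditure = 11.2222 × 41.8889 = 470.09.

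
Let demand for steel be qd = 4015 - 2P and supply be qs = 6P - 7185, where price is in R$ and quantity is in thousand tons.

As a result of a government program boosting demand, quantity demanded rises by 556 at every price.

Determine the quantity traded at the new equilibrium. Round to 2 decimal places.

1632.00

Initially, 4015 - 2P = 6P - 7185, so 11200 = 8P and P = 1400, q = 1215.
The shock moves the curves to qd = 4571 - 2P and qs = 6P - 7185.
New equilibrium: 4571 - 2P = 6P - 7185 ⇒ 11756 = 8P ⇒ P = 1469.5, q = 1632.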